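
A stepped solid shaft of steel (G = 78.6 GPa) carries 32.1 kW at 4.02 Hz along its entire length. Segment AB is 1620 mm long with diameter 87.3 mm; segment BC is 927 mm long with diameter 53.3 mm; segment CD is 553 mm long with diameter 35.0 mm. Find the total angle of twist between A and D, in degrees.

4.82°

ω = 2π·4.02 = 25.26 rad/s, so T = P/ω = 32.1×10³ / 25.26 = 1271 N·m.
J_AB = π(0.0873)⁴/32 = 5.70×10^-6 m⁴; J_BC = π(0.0533)⁴/32 = 7.92×10^-7 m⁴; J_CD = π(0.0350)⁴/32 = 1.47×10^-7 m⁴.
θ = (T/G)·Σ L_i/J_i = (1271/78.6×10⁹)·(1.62/5.70×10^-6 + 0.927/7.92×10^-7 + 0.553/1.47×10^-7) = 0.08420 rad.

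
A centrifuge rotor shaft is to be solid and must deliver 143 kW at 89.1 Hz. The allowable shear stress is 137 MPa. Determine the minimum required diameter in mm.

ω = 2π·89.1 = 559.8 rad/s, so T = P/ω = 143×10³ / 559.8 = 255.4 N·m.
For a solid shaft τ_max = 16T/(πd³), so d = (16T/(π τ_allow))^(1/3) = (16·255.4/(π·1.37×10^8))^(1/3) = 0.02118 m.

21.2 mm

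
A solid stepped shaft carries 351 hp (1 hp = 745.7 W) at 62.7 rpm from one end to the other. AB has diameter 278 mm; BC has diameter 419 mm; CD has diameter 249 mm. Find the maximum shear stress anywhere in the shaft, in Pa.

1.32e7 Pa

ω = 2π·62.7/60 = 6.566 rad/s, so T = P/ω = 351×745.7 / 6.566 = 39860 N·m.
Under the same torque, τ_max = 16T/(πd³) is largest where d is smallest — segment CD (d = 249 mm).
τ_max = 16·39860/(π·(0.249)³) = 1.315×10^7 Pa.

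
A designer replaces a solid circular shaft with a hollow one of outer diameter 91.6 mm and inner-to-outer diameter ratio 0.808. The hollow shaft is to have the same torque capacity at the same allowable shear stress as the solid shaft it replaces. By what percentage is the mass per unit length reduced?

49.7 %

Equal τ_max and T ⇒ the solid shaft needs d_s³ = d_o³(1−k⁴), so d_s = 91.6·(1−0.808⁴)^(1/3) = 76.12 mm.
Area ratio A_h/A_s = d_o²(1−k²)/d_s² = (1−k²)/(1−k⁴)^(2/3) = 0.5027.
Mass saving = 1 − 0.5027 = 49.7 %.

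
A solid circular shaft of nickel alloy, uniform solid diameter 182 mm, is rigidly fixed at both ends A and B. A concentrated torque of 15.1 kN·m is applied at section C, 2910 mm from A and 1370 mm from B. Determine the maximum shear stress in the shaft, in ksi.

With uniform GJ and both ends fixed, compatibility θ_AC = θ_CB gives T_A·a = T_B·b, together with T_A + T_B = T₀.
T_A = T₀·b/(a+b) = 15100·1370/4280 = 4833 N·m; T_B = 10270 N·m.
τ in each portion: τ_AC = 4.08×10^6 Pa, τ_CB = 8.67×10^6 Pa; maximum is in CB.
τ_max = T_CB·r/J = 10270·0.0910/1.08×10^-4 = 8.673×10^6 Pa.

1.26 ksi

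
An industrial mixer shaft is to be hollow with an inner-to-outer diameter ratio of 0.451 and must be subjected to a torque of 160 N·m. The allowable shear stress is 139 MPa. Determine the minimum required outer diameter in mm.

For a hollow shaft with d_i/d_o = 0.451: τ_max = 16T/(π d_o³ (1−k⁴)), so d_o = [16T/(π τ_allow (1−k⁴))]^(1/3) = [16·160.0/(π·1.39×10^8·0.9586)]^(1/3) = 0.01829 m.

18.3 mm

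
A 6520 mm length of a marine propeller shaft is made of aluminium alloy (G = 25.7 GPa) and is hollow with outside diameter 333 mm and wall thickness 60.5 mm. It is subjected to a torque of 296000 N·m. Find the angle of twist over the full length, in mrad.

74.4 mrad

J = π(d_o⁴ − d_i⁴)/32 = π(0.333⁴ − 0.212⁴)/32 = 1.009×10^-3 m⁴.
θ = T·L/(G·J) = 296000 × 6.52 / (25.7×10⁹ × 1.009×10^-3) = 0.07443 rad.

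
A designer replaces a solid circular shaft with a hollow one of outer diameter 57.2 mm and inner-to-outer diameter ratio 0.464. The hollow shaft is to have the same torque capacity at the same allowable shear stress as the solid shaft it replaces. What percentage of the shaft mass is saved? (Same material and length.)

Equal τ_max and T ⇒ the solid shaft needs d_s³ = d_o³(1−k⁴), so d_s = 57.2·(1−0.464⁴)^(1/3) = 56.30 mm.
Area ratio A_h/A_s = d_o²(1−k²)/d_s² = (1−k²)/(1−k⁴)^(2/3) = 0.8099.
Mass saving = 1 − 0.8099 = 19.0 %.

19.0 %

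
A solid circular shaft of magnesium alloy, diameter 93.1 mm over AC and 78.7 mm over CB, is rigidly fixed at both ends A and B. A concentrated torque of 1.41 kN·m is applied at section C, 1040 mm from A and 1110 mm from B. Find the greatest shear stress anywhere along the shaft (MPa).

6.02 MPa

Compatibility: T_A·a/J_AC = T_B·b/J_CB with T_A + T_B = T₀.
J_AC = 7.38×10^-6 m⁴, J_CB = 3.77×10^-6 m⁴, so T_A = T₀·(J_AC/a)/((J_AC/a)+(J_CB/b)) = 953.7 N·m, T_B = 456.3 N·m.
τ in each portion: τ_AC = 6.02×10^6 Pa, τ_CB = 4.77×10^6 Pa; maximum is in AC.
τ_max = T_AC·r/J = 953.7·0.0465/7.38×10^-6 = 6.019×10^6 Pa.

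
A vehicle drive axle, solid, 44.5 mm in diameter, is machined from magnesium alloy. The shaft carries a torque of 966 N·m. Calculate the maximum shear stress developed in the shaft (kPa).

55800 kPa

J = πd⁴/32 = π(0.0445)⁴/32 = 3.850×10^-7 m⁴.
τ_max = T·r/J = 966.0 × 0.0222 / 3.850×10^-7 = 5.583×10^7 Pa.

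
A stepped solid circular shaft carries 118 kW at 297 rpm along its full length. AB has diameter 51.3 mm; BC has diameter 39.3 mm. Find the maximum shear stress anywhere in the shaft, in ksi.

ω = 2π·297/60 = 31.10 rad/s, so T = P/ω = 118×10³ / 31.10 = 3794 N·m.
Under the same torque, τ_max = 16T/(πd³) is largest where d is smallest — segment BC (d = 39.3 mm).
τ_max = 16·3794/(π·(0.0393)³) = 3.183×10^8 Pa.

46.2 ksi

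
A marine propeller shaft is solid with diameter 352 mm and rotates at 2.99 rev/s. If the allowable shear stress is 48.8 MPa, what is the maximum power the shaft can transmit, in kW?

J = πd⁴/32 = π(0.352)⁴/32 = 1.507×10^-3 m⁴.
T_max = τ_allow·J/r = 4.88×10^7 × 1.507×10^-3 / 0.176 = 417900 N·m.
ω = 2π·2.99 = 18.79 rad/s, so P_max = T_max·ω = 7.851×10^6 W.

7850 kW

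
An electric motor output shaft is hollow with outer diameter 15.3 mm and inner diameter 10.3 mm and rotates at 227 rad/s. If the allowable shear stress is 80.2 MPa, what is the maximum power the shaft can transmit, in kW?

10.2 kW

J = π(d_o⁴ − d_i⁴)/32 = π(0.0153⁴ − 0.0103⁴)/32 = 4.275×10^-9 m⁴.
T_max = τ_allow·J/r = 8.02×10^7 × 4.275×10^-9 / 0.00765 = 44.82 N·m.
ω = 227 rad/s, so P_max = T_max·ω = 1.017×10^4 W.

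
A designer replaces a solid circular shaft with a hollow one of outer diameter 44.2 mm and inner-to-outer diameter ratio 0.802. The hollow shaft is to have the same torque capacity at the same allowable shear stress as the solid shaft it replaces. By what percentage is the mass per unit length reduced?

49.1 %

Equal τ_max and T ⇒ the solid shaft needs d_s³ = d_o³(1−k⁴), so d_s = 44.2·(1−0.802⁴)^(1/3) = 36.99 mm.
Area ratio A_h/A_s = d_o²(1−k²)/d_s² = (1−k²)/(1−k⁴)^(2/3) = 0.5093.
Mass saving = 1 − 0.5093 = 49.1 %.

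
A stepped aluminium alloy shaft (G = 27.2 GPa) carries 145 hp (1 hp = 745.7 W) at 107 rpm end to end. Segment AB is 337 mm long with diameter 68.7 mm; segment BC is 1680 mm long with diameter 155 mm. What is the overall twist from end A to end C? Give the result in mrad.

65.2 mrad

ω = 2π·107/60 = 11.21 rad/s, so T = P/ω = 145×745.7 / 11.21 = 9650 N·m.
J_AB = π(0.0687)⁴/32 = 2.19×10^-6 m⁴; J_BC = π(0.155)⁴/32 = 5.67×10^-5 m⁴.
θ = (T/G)·Σ L_i/J_i = (9650/27.2×10⁹)·(0.337/2.19×10^-6 + 1.68/5.67×10^-5) = 0.06519 rad.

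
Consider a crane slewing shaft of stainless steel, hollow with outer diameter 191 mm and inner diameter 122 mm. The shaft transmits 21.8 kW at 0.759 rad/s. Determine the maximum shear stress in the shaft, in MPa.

25.2 MPa

ω = 0.759 rad/s, so T = P/ω = 21.8×10³ / 0.7590 = 28720 N·m.
J = π(d_o⁴ − d_i⁴)/32 = π(0.191⁴ − 0.122⁴)/32 = 1.089×10^-4 m⁴.
τ_max = T·r/J = 28720 × 0.0955 / 1.089×10^-4 = 2.519×10^7 Pa.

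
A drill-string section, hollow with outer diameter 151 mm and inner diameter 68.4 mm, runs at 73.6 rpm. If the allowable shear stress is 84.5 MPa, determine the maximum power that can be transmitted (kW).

J = π(d_o⁴ − d_i⁴)/32 = π(0.151⁴ − 0.0684⁴)/32 = 4.889×10^-5 m⁴.
T_max = τ_allow·J/r = 8.45×10^7 × 4.889×10^-5 / 0.0755 = 54720 N·m.
ω = 2π·73.6/60 = 7.707 rad/s, so P_max = T_max·ω = 4.217×10^5 W.

422 kW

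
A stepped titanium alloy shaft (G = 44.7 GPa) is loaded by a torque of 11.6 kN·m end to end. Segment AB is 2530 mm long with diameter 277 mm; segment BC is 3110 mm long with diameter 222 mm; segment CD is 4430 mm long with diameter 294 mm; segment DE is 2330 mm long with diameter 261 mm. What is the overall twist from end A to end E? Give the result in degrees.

0.425°

J_AB = π(0.277)⁴/32 = 5.78×10^-4 m⁴; J_BC = π(0.222)⁴/32 = 2.38×10^-4 m⁴; J_CD = π(0.294)⁴/32 = 7.33×10^-4 m⁴; J_DE = π(0.261)⁴/32 = 4.56×10^-4 m⁴.
θ = (T/G)·Σ L_i/J_i = (11600/44.7×10⁹)·(2.53/5.78×10^-4 + 3.11/2.38×10^-4 + 4.43/7.33×10^-4 + 2.33/4.56×10^-4) = 7.415×10^-3 rad.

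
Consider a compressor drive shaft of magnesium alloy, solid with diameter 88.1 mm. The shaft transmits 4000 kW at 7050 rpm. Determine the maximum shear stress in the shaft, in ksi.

5.85 ksi

ω = 2π·7050/60 = 738.3 rad/s, so T = P/ω = 4000×10³ / 738.3 = 5418 N·m.
J = πd⁴/32 = π(0.0881)⁴/32 = 5.914×10^-6 m⁴.
τ_max = T·r/J = 5418 × 0.0440 / 5.914×10^-6 = 4.035×10^7 Pa.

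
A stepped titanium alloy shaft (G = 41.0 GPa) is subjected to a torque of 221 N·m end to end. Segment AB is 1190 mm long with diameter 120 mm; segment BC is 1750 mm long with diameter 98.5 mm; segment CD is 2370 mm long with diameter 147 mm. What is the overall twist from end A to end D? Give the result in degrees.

0.0925°

J_AB = π(0.120)⁴/32 = 2.04×10^-5 m⁴; J_BC = π(0.0985)⁴/32 = 9.24×10^-6 m⁴; J_CD = π(0.147)⁴/32 = 4.58×10^-5 m⁴.
θ = (T/G)·Σ L_i/J_i = (221.0/41.0×10⁹)·(1.19/2.04×10^-5 + 1.75/9.24×10^-6 + 2.37/4.58×10^-5) = 1.614×10^-3 rad.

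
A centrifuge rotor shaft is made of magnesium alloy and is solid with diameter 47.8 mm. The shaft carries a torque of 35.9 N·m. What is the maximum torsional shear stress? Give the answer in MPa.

J = πd⁴/32 = π(0.0478)⁴/32 = 5.125×10^-7 m⁴.
τ_max = T·r/J = 35.90 × 0.0239 / 5.125×10^-7 = 1.674×10^6 Pa.

1.67 MPa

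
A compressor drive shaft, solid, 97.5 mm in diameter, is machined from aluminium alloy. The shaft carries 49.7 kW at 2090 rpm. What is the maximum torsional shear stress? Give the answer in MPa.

1.25 MPa

ω = 2π·2090/60 = 218.9 rad/s, so T = P/ω = 49.7×10³ / 218.9 = 227.1 N·m.
J = πd⁴/32 = π(0.0975)⁴/32 = 8.872×10^-6 m⁴.
τ_max = T·r/J = 227.1 × 0.0488 / 8.872×10^-6 = 1.248×10^6 Pa.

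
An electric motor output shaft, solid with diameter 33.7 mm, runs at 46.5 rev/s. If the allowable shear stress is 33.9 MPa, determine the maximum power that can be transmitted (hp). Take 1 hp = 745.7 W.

J = πd⁴/32 = π(0.0337)⁴/32 = 1.266×10^-7 m⁴.
T_max = τ_allow·J/r = 3.39×10^7 × 1.266×10^-7 / 0.0169 = 254.8 N·m.
ω = 2π·46.5 = 292.2 rad/s, so P_max = T_max·ω = 7.443×10^4 W.

99.8 hp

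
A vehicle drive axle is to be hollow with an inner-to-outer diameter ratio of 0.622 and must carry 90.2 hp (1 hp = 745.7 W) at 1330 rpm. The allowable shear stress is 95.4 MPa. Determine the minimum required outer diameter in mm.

31.2 mm

ω = 2π·1330/60 = 139.3 rad/s, so T = P/ω = 90.2×745.7 / 139.3 = 482.9 N·m.
For a hollow shaft with d_i/d_o = 0.622: τ_max = 16T/(π d_o³ (1−k⁴)), so d_o = [16T/(π τ_allow (1−k⁴))]^(1/3) = [16·482.9/(π·9.54×10^7·0.8503)]^(1/3) = 0.03118 m.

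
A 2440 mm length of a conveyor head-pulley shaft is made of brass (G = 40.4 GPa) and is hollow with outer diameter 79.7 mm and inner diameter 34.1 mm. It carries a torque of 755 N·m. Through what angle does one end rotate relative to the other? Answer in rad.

J = π(d_o⁴ − d_i⁴)/32 = π(0.0797⁴ − 0.0341⁴)/32 = 3.829×10^-6 m⁴.
θ = T·L/(G·J) = 755.0 × 2.44 / (40.4×10⁹ × 3.829×10^-6) = 0.01191 rad.

0.0119 rad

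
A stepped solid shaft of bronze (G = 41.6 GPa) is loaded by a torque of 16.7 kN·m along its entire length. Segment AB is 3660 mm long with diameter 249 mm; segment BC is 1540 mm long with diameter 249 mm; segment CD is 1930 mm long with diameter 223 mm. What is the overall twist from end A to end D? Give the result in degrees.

0.500°

J_AB = π(0.249)⁴/32 = 3.77×10^-4 m⁴; J_BC = π(0.249)⁴/32 = 3.77×10^-4 m⁴; J_CD = π(0.223)⁴/32 = 2.43×10^-4 m⁴.
θ = (T/G)·Σ L_i/J_i = (16700/41.6×10⁹)·(3.66/3.77×10^-4 + 1.54/3.77×10^-4 + 1.93/2.43×10^-4) = 8.723×10^-3 rad.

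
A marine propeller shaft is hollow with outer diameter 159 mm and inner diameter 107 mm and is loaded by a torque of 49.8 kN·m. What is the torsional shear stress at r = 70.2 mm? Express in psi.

10200 psi

J = π(d_o⁴ − d_i⁴)/32 = π(0.159⁴ − 0.107⁴)/32 = 4.988×10^-5 m⁴.
Shear stress varies linearly with radius: τ = T·r/J = 49800 × 0.0702 / 4.988×10^-5 = 7.009×10^7 Pa.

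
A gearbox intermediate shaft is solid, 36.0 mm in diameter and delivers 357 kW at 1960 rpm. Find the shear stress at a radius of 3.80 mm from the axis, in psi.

ω = 2π·1960/60 = 205.3 rad/s, so T = P/ω = 357×10³ / 205.3 = 1739 N·m.
J = πd⁴/32 = π(0.0360)⁴/32 = 1.649×10^-7 m⁴.
Shear stress varies linearly with radius: τ = T·r/J = 1739 × 0.00380 / 1.649×10^-7 = 4.008×10^7 Pa.

5810 psi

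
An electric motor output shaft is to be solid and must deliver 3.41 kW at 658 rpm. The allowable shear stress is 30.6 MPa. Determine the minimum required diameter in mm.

20.2 mm

ω = 2π·658/60 = 68.91 rad/s, so T = P/ω = 3.41×10³ / 68.91 = 49.49 N·m.
For a solid shaft τ_max = 16T/(πd³), so d = (16T/(π τ_allow))^(1/3) = (16·49.49/(π·3.06×10^7))^(1/3) = 0.02020 m.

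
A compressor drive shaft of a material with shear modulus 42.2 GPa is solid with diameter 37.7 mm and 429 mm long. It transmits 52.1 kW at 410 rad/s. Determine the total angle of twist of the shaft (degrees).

0.373°

ω = 410 rad/s, so T = P/ω = 52.1×10³ / 410.0 = 127.1 N·m.
J = πd⁴/32 = π(0.0377)⁴/32 = 1.983×10^-7 m⁴.
θ = T·L/(G·J) = 127.1 × 0.429 / (42.2×10⁹ × 1.983×10^-7) = 6.514×10^-3 rad.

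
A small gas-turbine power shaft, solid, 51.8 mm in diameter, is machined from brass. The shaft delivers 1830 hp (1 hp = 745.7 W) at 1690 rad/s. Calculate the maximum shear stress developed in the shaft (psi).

4290 psi

ω = 1690 rad/s, so T = P/ω = 1830×745.7 / 1690 = 807.5 N·m.
J = πd⁴/32 = π(0.0518)⁴/32 = 7.068×10^-7 m⁴.
τ_max = T·r/J = 807.5 × 0.0259 / 7.068×10^-7 = 2.959×10^7 Pa.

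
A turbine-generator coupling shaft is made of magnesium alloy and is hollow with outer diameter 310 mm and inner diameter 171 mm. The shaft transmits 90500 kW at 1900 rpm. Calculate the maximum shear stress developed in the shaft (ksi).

ω = 2π·1900/60 = 199.0 rad/s, so T = P/ω = 90500×10³ / 199.0 = 454800 N·m.
J = π(d_o⁴ − d_i⁴)/32 = π(0.310⁴ − 0.171⁴)/32 = 8.227×10^-4 m⁴.
τ_max = T·r/J = 454800 × 0.155 / 8.227×10^-4 = 8.569×10^7 Pa.

12.4 ksi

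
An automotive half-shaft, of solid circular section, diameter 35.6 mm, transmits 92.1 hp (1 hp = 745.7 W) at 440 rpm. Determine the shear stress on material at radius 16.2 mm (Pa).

ω = 2π·440/60 = 46.08 rad/s, so T = P/ω = 92.1×745.7 / 46.08 = 1491 N·m.
J = πd⁴/32 = π(0.0356)⁴/32 = 1.577×10^-7 m⁴.
Shear stress varies linearly with radius: τ = T·r/J = 1491 × 0.0162 / 1.577×10^-7 = 1.531×10^8 Pa.

1.53e8 Pa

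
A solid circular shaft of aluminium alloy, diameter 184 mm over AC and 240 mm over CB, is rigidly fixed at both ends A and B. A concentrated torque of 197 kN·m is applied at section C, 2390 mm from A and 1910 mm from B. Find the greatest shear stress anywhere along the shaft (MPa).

56.9 MPa

Compatibility: T_A·a/J_AC = T_B·b/J_CB with T_A + T_B = T₀.
J_AC = 1.13×10^-4 m⁴, J_CB = 3.26×10^-4 m⁴, so T_A = T₀·(J_AC/a)/((J_AC/a)+(J_CB/b)) = 42620 N·m, T_B = 154400 N·m.
τ in each portion: τ_AC = 3.48×10^7 Pa, τ_CB = 5.69×10^7 Pa; maximum is in CB.
τ_max = T_CB·r/J = 154400·0.120/3.26×10^-4 = 5.687×10^7 Pa.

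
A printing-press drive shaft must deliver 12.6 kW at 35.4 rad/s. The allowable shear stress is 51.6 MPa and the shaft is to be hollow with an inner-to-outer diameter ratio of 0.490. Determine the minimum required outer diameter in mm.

33.4 mm

ω = 35.4 rad/s, so T = P/ω = 12.6×10³ / 35.40 = 355.9 N·m.
For a hollow shaft with d_i/d_o = 0.490: τ_max = 16T/(π d_o³ (1−k⁴)), so d_o = [16T/(π τ_allow (1−k⁴))]^(1/3) = [16·355.9/(π·5.16×10^7·0.9424)]^(1/3) = 0.03341 m.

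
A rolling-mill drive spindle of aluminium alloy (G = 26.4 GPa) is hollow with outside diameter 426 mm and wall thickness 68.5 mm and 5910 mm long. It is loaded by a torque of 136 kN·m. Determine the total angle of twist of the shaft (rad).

J = π(d_o⁴ − d_i⁴)/32 = π(0.426⁴ − 0.289⁴)/32 = 2.548×10^-3 m⁴.
θ = T·L/(G·J) = 136000 × 5.91 / (26.4×10⁹ × 2.548×10^-3) = 0.01195 rad.

0.0119 rad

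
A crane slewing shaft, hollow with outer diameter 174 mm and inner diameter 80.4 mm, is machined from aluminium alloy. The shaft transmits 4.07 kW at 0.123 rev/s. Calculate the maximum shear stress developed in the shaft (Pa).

ω = 2π·0.123 = 0.7728 rad/s, so T = P/ω = 4.07×10³ / 0.7728 = 5266 N·m.
J = π(d_o⁴ − d_i⁴)/32 = π(0.174⁴ − 0.0804⁴)/32 = 8.589×10^-5 m⁴.
τ_max = T·r/J = 5266 × 0.0870 / 8.589×10^-5 = 5.335×10^6 Pa.

5.33e6 Pa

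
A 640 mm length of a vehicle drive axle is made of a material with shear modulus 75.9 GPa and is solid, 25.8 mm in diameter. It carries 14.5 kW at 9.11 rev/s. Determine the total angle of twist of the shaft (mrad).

49.1 mrad

ω = 2π·9.11 = 57.24 rad/s, so T = P/ω = 14.5×10³ / 57.24 = 253.3 N·m.
J = πd⁴/32 = π(0.0258)⁴/32 = 4.350×10^-8 m⁴.
θ = T·L/(G·J) = 253.3 × 0.640 / (75.9×10⁹ × 4.350×10^-8) = 0.04911 rad.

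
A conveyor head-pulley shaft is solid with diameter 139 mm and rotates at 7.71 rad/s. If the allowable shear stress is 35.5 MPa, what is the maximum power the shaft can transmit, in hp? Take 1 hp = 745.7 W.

J = πd⁴/32 = π(0.139)⁴/32 = 3.665×10^-5 m⁴.
T_max = τ_allow·J/r = 3.55×10^7 × 3.665×10^-5 / 0.0695 = 18720 N·m.
ω = 7.71 rad/s, so P_max = T_max·ω = 1.443×10^5 W.

194 hp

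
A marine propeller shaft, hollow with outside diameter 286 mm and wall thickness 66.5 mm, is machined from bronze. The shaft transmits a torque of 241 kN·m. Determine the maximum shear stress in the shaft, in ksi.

J = π(d_o⁴ − d_i⁴)/32 = π(0.286⁴ − 0.153⁴)/32 = 6.030×10^-4 m⁴.
τ_max = T·r/J = 241000 × 0.143 / 6.030×10^-4 = 5.715×10^7 Pa.

8.29 ksi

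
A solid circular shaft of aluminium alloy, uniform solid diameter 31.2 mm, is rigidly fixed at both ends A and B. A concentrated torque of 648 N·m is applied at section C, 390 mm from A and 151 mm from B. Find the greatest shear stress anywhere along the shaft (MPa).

With uniform GJ and both ends fixed, compatibility θ_AC = θ_CB gives T_A·a = T_B·b, together with T_A + T_B = T₀.
T_A = T₀·b/(a+b) = 648.0·151/541.0 = 180.9 N·m; T_B = 467.1 N·m.
τ in each portion: τ_AC = 3.03×10^7 Pa, τ_CB = 7.83×10^7 Pa; maximum is in CB.
τ_max = T_CB·r/J = 467.1·0.0156/9.30×10^-8 = 7.833×10^7 Pa.

78.3 MPa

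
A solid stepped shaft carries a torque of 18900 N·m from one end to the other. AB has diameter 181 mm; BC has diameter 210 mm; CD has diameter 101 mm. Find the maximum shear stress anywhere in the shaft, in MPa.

93.4 MPa

Under the same torque, τ_max = 16T/(πd³) is largest where d is smallest — segment CD (d = 101 mm).
τ_max = 16·18900/(π·(0.101)³) = 9.343×10^7 Pa.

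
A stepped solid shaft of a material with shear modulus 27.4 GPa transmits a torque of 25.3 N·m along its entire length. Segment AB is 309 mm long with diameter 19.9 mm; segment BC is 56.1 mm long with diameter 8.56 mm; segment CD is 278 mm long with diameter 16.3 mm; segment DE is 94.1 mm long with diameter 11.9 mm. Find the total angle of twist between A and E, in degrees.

J_AB = π(0.0199)⁴/32 = 1.54×10^-8 m⁴; J_BC = π(0.00856)⁴/32 = 5.27×10^-10 m⁴; J_CD = π(0.0163)⁴/32 = 6.93×10^-9 m⁴; J_DE = π(0.0119)⁴/32 = 1.97×10^-9 m⁴.
θ = (T/G)·Σ L_i/J_i = (25.30/27.4×10⁹)·(0.309/1.54×10^-8 + 0.0561/5.27×10^-10 + 0.278/6.93×10^-9 + 0.0941/1.97×10^-9) = 0.1980 rad.

11.3°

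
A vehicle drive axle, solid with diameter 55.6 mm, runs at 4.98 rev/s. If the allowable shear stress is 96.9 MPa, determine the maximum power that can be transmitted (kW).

102 kW

J = πd⁴/32 = π(0.0556)⁴/32 = 9.382×10^-7 m⁴.
T_max = τ_allow·J/r = 9.69×10^7 × 9.382×10^-7 / 0.0278 = 3270 N·m.
ω = 2π·4.98 = 31.29 rad/s, so P_max = T_max·ω = 1.023×10^5 W.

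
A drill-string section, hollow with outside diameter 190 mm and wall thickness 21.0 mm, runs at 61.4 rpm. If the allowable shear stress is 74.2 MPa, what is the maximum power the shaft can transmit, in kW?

J = π(d_o⁴ − d_i⁴)/32 = π(0.190⁴ − 0.148⁴)/32 = 8.084×10^-5 m⁴.
T_max = τ_allow·J/r = 7.42×10^7 × 8.084×10^-5 / 0.0950 = 63140 N·m.
ω = 2π·61.4/60 = 6.430 rad/s, so P_max = T_max·ω = 4.060×10^5 W.

406 kW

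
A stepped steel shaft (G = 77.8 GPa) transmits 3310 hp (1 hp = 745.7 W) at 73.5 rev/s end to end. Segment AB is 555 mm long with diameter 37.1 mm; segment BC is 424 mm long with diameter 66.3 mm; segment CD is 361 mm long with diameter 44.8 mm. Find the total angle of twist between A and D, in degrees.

ω = 2π·73.5 = 461.8 rad/s, so T = P/ω = 3310×745.7 / 461.8 = 5345 N·m.
J_AB = π(0.0371)⁴/32 = 1.86×10^-7 m⁴; J_BC = π(0.0663)⁴/32 = 1.90×10^-6 m⁴; J_CD = π(0.0448)⁴/32 = 3.95×10^-7 m⁴.
θ = (T/G)·Σ L_i/J_i = (5345/77.8×10⁹)·(0.555/1.86×10^-7 + 0.424/1.90×10^-6 + 0.361/3.95×10^-7) = 0.2831 rad.

16.2°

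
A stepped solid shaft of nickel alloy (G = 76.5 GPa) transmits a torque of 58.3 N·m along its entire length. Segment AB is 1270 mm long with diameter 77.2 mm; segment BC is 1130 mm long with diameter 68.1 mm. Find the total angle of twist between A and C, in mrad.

0.685 mrad

J_AB = π(0.0772)⁴/32 = 3.49×10^-6 m⁴; J_BC = π(0.0681)⁴/32 = 2.11×10^-6 m⁴.
θ = (T/G)·Σ L_i/J_i = (58.30/76.5×10⁹)·(1.27/3.49×10^-6 + 1.13/2.11×10^-6) = 6.854×10^-4 rad.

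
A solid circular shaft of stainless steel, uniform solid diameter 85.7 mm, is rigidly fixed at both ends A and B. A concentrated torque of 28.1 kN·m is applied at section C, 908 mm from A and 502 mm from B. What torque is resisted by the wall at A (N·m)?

With uniform GJ and both ends fixed, compatibility θ_AC = θ_CB gives T_A·a = T_B·b, together with T_A + T_B = T₀.
T_A = T₀·b/(a+b) = 28100·502/1410 = 10000 N·m; T_B = 18100 N·m.

10000 N·m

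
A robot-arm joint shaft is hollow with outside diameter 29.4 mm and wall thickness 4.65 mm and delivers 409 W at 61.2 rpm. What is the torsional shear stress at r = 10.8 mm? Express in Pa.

ω = 2π·61.2/60 = 6.409 rad/s, so T = P/ω = 409 / 6.409 = 63.82 N·m.
J = π(d_o⁴ − d_i⁴)/32 = π(0.0294⁴ − 0.0201⁴)/32 = 5.732×10^-8 m⁴.
Shear stress varies linearly with radius: τ = T·r/J = 63.82 × 0.0108 / 5.732×10^-8 = 1.202×10^7 Pa.

1.20e7 Pa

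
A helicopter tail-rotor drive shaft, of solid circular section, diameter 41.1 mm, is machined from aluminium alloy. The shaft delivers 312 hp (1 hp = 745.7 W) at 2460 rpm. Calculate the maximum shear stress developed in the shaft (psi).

9610 psi

ω = 2π·2460/60 = 257.6 rad/s, so T = P/ω = 312×745.7 / 257.6 = 903.1 N·m.
J = πd⁴/32 = π(0.0411)⁴/32 = 2.801×10^-7 m⁴.
τ_max = T·r/J = 903.1 × 0.0206 / 2.801×10^-7 = 6.625×10^7 Pa.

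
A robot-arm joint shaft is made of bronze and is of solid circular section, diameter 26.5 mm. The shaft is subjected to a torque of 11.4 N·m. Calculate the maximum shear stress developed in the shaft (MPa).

3.12 MPa

J = πd⁴/32 = π(0.0265)⁴/32 = 4.842×10^-8 m⁴.
τ_max = T·r/J = 11.40 × 0.0132 / 4.842×10^-8 = 3.120×10^6 Pa.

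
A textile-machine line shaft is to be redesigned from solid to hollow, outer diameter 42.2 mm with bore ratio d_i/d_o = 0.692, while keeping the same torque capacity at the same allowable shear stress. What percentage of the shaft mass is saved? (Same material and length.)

Equal τ_max and T ⇒ the solid shaft needs d_s³ = d_o³(1−k⁴), so d_s = 42.2·(1−0.692⁴)^(1/3) = 38.69 mm.
Area ratio A_h/A_s = d_o²(1−k²)/d_s² = (1−k²)/(1−k⁴)^(2/3) = 0.6200.
Mass saving = 1 − 0.6200 = 38.0 %.

38.0 %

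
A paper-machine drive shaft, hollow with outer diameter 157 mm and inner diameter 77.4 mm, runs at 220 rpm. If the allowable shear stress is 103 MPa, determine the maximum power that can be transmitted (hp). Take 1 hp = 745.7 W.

J = π(d_o⁴ − d_i⁴)/32 = π(0.157⁴ − 0.0774⁴)/32 = 5.612×10^-5 m⁴.
T_max = τ_allow·J/r = 1.03×10^8 × 5.612×10^-5 / 0.0785 = 73640 N·m.
ω = 2π·220/60 = 23.04 rad/s, so P_max = T_max·ω = 1.697×10^6 W.

2280 hp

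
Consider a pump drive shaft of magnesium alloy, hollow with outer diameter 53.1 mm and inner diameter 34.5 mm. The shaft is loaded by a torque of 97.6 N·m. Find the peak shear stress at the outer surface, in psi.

J = π(d_o⁴ − d_i⁴)/32 = π(0.0531⁴ − 0.0345⁴)/32 = 6.414×10^-7 m⁴.
τ_max = T·r/J = 97.60 × 0.0266 / 6.414×10^-7 = 4.040×10^6 Pa.

586 psi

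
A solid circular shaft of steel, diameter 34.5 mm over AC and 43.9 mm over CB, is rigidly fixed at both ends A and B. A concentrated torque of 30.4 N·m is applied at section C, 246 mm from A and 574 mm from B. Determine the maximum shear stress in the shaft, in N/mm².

Compatibility: T_A·a/J_AC = T_B·b/J_CB with T_A + T_B = T₀.
J_AC = 1.39×10^-7 m⁴, J_CB = 3.65×10^-7 m⁴, so T_A = T₀·(J_AC/a)/((J_AC/a)+(J_CB/b)) = 14.32 N·m, T_B = 16.08 N·m.
τ in each portion: τ_AC = 1.78×10^6 Pa, τ_CB = 9.68×10^5 Pa; maximum is in AC.
τ_max = T_AC·r/J = 14.32·0.0173/1.39×10^-7 = 1.775×10^6 Pa.

1.78 N/mm²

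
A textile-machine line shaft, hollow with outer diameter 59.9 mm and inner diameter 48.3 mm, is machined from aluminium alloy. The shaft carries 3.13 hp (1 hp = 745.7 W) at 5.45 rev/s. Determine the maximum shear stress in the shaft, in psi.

ω = 2π·5.45 = 34.24 rad/s, so T = P/ω = 3.13×745.7 / 34.24 = 68.16 N·m.
J = π(d_o⁴ − d_i⁴)/32 = π(0.0599⁴ − 0.0483⁴)/32 = 7.296×10^-7 m⁴.
τ_max = T·r/J = 68.16 × 0.0300 / 7.296×10^-7 = 2.798×10^6 Pa.

406 psi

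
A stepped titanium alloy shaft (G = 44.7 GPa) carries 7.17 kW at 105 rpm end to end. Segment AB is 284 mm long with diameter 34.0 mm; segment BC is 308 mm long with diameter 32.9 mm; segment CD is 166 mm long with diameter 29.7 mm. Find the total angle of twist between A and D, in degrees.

5.86°

ω = 2π·105/60 = 11.00 rad/s, so T = P/ω = 7.17×10³ / 11.00 = 652.1 N·m.
J_AB = π(0.0340)⁴/32 = 1.31×10^-7 m⁴; J_BC = π(0.0329)⁴/32 = 1.15×10^-7 m⁴; J_CD = π(0.0297)⁴/32 = 7.64×10^-8 m⁴.
θ = (T/G)·Σ L_i/J_i = (652.1/44.7×10⁹)·(0.284/1.31×10^-7 + 0.308/1.15×10^-7 + 0.166/7.64×10^-8) = 0.1023 rad.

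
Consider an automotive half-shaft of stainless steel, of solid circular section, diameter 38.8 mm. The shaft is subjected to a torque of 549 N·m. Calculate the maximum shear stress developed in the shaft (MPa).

47.9 MPa

J = πd⁴/32 = π(0.0388)⁴/32 = 2.225×10^-7 m⁴.
τ_max = T·r/J = 549.0 × 0.0194 / 2.225×10^-7 = 4.787×10^7 Pa.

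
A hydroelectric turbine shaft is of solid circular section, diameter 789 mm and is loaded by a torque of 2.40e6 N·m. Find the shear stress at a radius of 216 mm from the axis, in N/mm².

J = πd⁴/32 = π(0.789)⁴/32 = 0.03805 m⁴.
Shear stress varies linearly with radius: τ = T·r/J = 2.400e6 × 0.216 / 0.03805 = 1.363×10^7 Pa.

13.6 N/mm²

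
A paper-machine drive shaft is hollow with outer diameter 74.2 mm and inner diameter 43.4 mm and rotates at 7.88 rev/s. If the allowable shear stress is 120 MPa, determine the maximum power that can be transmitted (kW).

421 kW

J = π(d_o⁴ − d_i⁴)/32 = π(0.0742⁴ − 0.0434⁴)/32 = 2.628×10^-6 m⁴.
T_max = τ_allow·J/r = 1.20×10^8 × 2.628×10^-6 / 0.0371 = 8499 N·m.
ω = 2π·7.88 = 49.51 rad/s, so P_max = T_max·ω = 4.208×10^5 W.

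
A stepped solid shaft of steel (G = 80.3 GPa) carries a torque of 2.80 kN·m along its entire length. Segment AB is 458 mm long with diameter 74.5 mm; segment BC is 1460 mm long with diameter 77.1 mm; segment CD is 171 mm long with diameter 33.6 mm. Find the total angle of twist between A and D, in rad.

J_AB = π(0.0745)⁴/32 = 3.02×10^-6 m⁴; J_BC = π(0.0771)⁴/32 = 3.47×10^-6 m⁴; J_CD = π(0.0336)⁴/32 = 1.25×10^-7 m⁴.
θ = (T/G)·Σ L_i/J_i = (2800/80.3×10⁹)·(0.458/3.02×10^-6 + 1.46/3.47×10^-6 + 0.171/1.25×10^-7) = 0.06761 rad.

0.0676 rad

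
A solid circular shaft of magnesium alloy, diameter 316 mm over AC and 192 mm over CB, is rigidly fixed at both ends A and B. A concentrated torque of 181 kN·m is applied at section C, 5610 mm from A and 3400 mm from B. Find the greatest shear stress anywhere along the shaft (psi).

3470 psi

Compatibility: T_A·a/J_AC = T_B·b/J_CB with T_A + T_B = T₀.
J_AC = 9.79×10^-4 m⁴, J_CB = 1.33×10^-4 m⁴, so T_A = T₀·(J_AC/a)/((J_AC/a)+(J_CB/b)) = 147800 N·m, T_B = 33230 N·m.
τ in each portion: τ_AC = 2.39×10^7 Pa, τ_CB = 2.39×10^7 Pa; maximum is in CB.
τ_max = T_CB·r/J = 33230·0.0960/1.33×10^-4 = 2.391×10^7 Pa.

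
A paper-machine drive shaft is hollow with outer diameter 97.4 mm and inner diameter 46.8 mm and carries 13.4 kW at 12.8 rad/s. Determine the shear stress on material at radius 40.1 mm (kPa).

5020 kPa

ω = 12.8 rad/s, so T = P/ω = 13.4×10³ / 12.80 = 1047 N·m.
J = π(d_o⁴ − d_i⁴)/32 = π(0.0974⁴ − 0.0468⁴)/32 = 8.365×10^-6 m⁴.
Shear stress varies linearly with radius: τ = T·r/J = 1047 × 0.0401 / 8.365×10^-6 = 5.019×10^6 Pa.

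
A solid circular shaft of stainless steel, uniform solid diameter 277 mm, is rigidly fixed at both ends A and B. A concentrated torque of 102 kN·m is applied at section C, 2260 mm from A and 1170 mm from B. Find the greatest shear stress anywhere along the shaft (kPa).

16100 kPa

With uniform GJ and both ends fixed, compatibility θ_AC = θ_CB gives T_A·a = T_B·b, together with T_A + T_B = T₀.
T_A = T₀·b/(a+b) = 102000·1170/3430 = 34790 N·m; T_B = 67210 N·m.
τ in each portion: τ_AC = 8.34×10^6 Pa, τ_CB = 1.61×10^7 Pa; maximum is in CB.
τ_max = T_CB·r/J = 67210·0.139/5.78×10^-4 = 1.610×10^7 Pa.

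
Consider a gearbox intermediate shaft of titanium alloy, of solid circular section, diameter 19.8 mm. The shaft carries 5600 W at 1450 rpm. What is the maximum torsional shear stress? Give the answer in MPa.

24.2 MPa

ω = 2π·1450/60 = 151.8 rad/s, so T = P/ω = 5600 / 151.8 = 36.88 N·m.
J = πd⁴/32 = π(0.0198)⁴/32 = 1.509×10^-8 m⁴.
τ_max = T·r/J = 36.88 × 0.00990 / 1.509×10^-8 = 2.420×10^7 Pa.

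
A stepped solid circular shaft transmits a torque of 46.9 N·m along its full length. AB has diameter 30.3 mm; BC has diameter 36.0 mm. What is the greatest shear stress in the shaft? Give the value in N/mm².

8.59 N/mm²

Under the same torque, τ_max = 16T/(πd³) is largest where d is smallest — segment AB (d = 30.3 mm).
τ_max = 16·46.90/(π·(0.0303)³) = 8.586×10^6 Pa.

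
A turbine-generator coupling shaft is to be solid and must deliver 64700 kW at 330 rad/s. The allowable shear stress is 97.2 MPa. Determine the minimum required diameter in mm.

217 mm

ω = 330 rad/s, so T = P/ω = 64700×10³ / 330.0 = 196100 N·m.
For a solid shaft τ_max = 16T/(πd³), so d = (16T/(π τ_allow))^(1/3) = (16·196100/(π·9.72×10^7))^(1/3) = 0.2174 m.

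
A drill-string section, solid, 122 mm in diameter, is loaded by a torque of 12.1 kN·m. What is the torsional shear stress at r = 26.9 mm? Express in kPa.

J = πd⁴/32 = π(0.122)⁴/32 = 2.175×10^-5 m⁴.
Shear stress varies linearly with radius: τ = T·r/J = 12100 × 0.0269 / 2.175×10^-5 = 1.497×10^7 Pa.

15000 kPa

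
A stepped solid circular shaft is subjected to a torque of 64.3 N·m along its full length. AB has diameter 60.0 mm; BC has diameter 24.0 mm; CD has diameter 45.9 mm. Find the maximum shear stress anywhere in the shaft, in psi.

3440 psi

Under the same torque, τ_max = 16T/(πd³) is largest where d is smallest — segment BC (d = 24.0 mm).
τ_max = 16·64.30/(π·(0.0240)³) = 2.369×10^7 Pa.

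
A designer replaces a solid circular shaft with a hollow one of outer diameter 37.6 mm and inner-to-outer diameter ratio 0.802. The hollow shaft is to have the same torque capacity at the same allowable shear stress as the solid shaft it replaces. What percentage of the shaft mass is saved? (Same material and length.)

Equal τ_max and T ⇒ the solid shaft needs d_s³ = d_o³(1−k⁴), so d_s = 37.6·(1−0.802⁴)^(1/3) = 31.47 mm.
Area ratio A_h/A_s = d_o²(1−k²)/d_s² = (1−k²)/(1−k⁴)^(2/3) = 0.5093.
Mass saving = 1 − 0.5093 = 49.1 %.

49.1 %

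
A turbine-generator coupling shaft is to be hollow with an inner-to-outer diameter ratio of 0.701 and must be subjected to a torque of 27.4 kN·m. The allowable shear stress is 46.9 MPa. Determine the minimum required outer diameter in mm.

For a hollow shaft with d_i/d_o = 0.701: τ_max = 16T/(π d_o³ (1−k⁴)), so d_o = [16T/(π τ_allow (1−k⁴))]^(1/3) = [16·27400/(π·4.69×10^7·0.7585)]^(1/3) = 0.1577 m.

158 mm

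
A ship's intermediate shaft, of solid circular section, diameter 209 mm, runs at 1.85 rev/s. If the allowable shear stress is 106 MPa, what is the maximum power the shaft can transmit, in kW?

J = πd⁴/32 = π(0.209)⁴/32 = 1.873×10^-4 m⁴.
T_max = τ_allow·J/r = 1.06×10^8 × 1.873×10^-4 / 0.104 = 190000 N·m.
ω = 2π·1.85 = 11.62 rad/s, so P_max = T_max·ω = 2.209×10^6 W.

2210 kW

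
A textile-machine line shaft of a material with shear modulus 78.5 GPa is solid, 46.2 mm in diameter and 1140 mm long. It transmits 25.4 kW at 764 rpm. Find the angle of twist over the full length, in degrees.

0.591°

ω = 2π·764/60 = 80.01 rad/s, so T = P/ω = 25.4×10³ / 80.01 = 317.5 N·m.
J = πd⁴/32 = π(0.0462)⁴/32 = 4.473×10^-7 m⁴.
θ = T·L/(G·J) = 317.5 × 1.14 / (78.5×10⁹ × 4.473×10^-7) = 0.01031 rad.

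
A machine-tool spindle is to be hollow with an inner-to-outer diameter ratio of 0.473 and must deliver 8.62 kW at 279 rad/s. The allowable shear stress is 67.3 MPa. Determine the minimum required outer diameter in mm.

13.5 mm

ω = 279 rad/s, so T = P/ω = 8.62×10³ / 279.0 = 30.90 N·m.
For a hollow shaft with d_i/d_o = 0.473: τ_max = 16T/(π d_o³ (1−k⁴)), so d_o = [16T/(π τ_allow (1−k⁴))]^(1/3) = [16·30.90/(π·6.73×10^7·0.9499)]^(1/3) = 0.01350 m.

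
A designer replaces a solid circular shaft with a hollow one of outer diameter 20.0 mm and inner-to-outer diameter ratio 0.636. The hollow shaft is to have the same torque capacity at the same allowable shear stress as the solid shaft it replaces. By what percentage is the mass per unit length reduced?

Equal τ_max and T ⇒ the solid shaft needs d_s³ = d_o³(1−k⁴), so d_s = 20.0·(1−0.636⁴)^(1/3) = 18.84 mm.
Area ratio A_h/A_s = d_o²(1−k²)/d_s² = (1−k²)/(1−k⁴)^(2/3) = 0.6708.
Mass saving = 1 − 0.6708 = 32.9 %.

32.9 %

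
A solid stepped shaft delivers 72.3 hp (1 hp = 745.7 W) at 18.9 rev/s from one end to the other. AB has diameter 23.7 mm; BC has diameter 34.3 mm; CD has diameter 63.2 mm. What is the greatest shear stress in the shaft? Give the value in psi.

ω = 2π·18.9 = 118.8 rad/s, so T = P/ω = 72.3×745.7 / 118.8 = 454.0 N·m.
Under the same torque, τ_max = 16T/(πd³) is largest where d is smallest — segment AB (d = 23.7 mm).
τ_max = 16·454.0/(π·(0.0237)³) = 1.737×10^8 Pa.

25200 psi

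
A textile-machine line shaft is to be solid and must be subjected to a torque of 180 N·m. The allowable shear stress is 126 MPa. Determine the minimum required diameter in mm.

19.4 mm

For a solid shaft τ_max = 16T/(πd³), so d = (16T/(π τ_allow))^(1/3) = (16·180.0/(π·1.26×10^8))^(1/3) = 0.01938 m.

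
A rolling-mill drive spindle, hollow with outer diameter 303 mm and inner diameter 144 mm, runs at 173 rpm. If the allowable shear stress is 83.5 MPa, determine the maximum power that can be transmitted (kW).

J = π(d_o⁴ − d_i⁴)/32 = π(0.303⁴ − 0.144⁴)/32 = 7.853×10^-4 m⁴.
T_max = τ_allow·J/r = 8.35×10^7 × 7.853×10^-4 / 0.151 = 432800 N·m.
ω = 2π·173/60 = 18.12 rad/s, so P_max = T_max·ω = 7.841×10^6 W.

7840 kW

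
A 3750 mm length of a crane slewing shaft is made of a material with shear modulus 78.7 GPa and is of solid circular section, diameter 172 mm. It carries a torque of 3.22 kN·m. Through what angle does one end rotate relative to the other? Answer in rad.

0.00179 rad

J = πd⁴/32 = π(0.172)⁴/32 = 8.592×10^-5 m⁴.
θ = T·L/(G·J) = 3220 × 3.75 / (78.7×10⁹ × 8.592×10^-5) = 1.786×10^-3 rad.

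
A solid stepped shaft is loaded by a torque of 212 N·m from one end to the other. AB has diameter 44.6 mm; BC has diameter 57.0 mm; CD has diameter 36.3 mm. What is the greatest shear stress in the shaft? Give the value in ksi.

3.27 ksi

Under the same torque, τ_max = 16T/(πd³) is largest where d is smallest — segment CD (d = 36.3 mm).
τ_max = 16·212.0/(π·(0.0363)³) = 2.257×10^7 Pa.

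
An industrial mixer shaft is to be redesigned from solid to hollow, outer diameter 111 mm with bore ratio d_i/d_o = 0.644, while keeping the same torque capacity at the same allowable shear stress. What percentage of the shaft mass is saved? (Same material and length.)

Equal τ_max and T ⇒ the solid shaft needs d_s³ = d_o³(1−k⁴), so d_s = 111·(1−0.644⁴)^(1/3) = 104.2 mm.
Area ratio A_h/A_s = d_o²(1−k²)/d_s² = (1−k²)/(1−k⁴)^(2/3) = 0.6637.
Mass saving = 1 − 0.6637 = 33.6 %.

33.6 %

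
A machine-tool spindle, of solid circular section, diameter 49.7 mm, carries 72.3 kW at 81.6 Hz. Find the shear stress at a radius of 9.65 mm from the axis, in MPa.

ω = 2π·81.6 = 512.7 rad/s, so T = P/ω = 72.3×10³ / 512.7 = 141.0 N·m.
J = πd⁴/32 = π(0.0497)⁴/32 = 5.990×10^-7 m⁴.
Shear stress varies linearly with radius: τ = T·r/J = 141.0 × 0.00965 / 5.990×10^-7 = 2.272×10^6 Pa.

2.27 MPa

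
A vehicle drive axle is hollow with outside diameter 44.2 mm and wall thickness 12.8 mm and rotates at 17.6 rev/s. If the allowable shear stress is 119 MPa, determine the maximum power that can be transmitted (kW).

J = π(d_o⁴ − d_i⁴)/32 = π(0.0442⁴ − 0.0186⁴)/32 = 3.630×10^-7 m⁴.
T_max = τ_allow·J/r = 1.19×10^8 × 3.630×10^-7 / 0.0221 = 1954 N·m.
ω = 2π·17.6 = 110.6 rad/s, so P_max = T_max·ω = 2.161×10^5 W.

216 kW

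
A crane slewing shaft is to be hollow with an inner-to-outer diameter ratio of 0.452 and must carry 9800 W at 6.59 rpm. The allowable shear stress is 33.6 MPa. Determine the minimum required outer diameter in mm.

131 mm

ω = 2π·6.59/60 = 0.6901 rad/s, so T = P/ω = 9800 / 0.6901 = 14200 N·m.
For a hollow shaft with d_i/d_o = 0.452: τ_max = 16T/(π d_o³ (1−k⁴)), so d_o = [16T/(π τ_allow (1−k⁴))]^(1/3) = [16·14200/(π·3.36×10^7·0.9583)]^(1/3) = 0.1310 m.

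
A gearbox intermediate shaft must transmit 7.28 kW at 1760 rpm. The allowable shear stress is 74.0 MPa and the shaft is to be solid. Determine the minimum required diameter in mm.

14.0 mm

ω = 2π·1760/60 = 184.3 rad/s, so T = P/ω = 7.28×10³ / 184.3 = 39.50 N·m.
For a solid shaft τ_max = 16T/(πd³), so d = (16T/(π τ_allow))^(1/3) = (16·39.50/(π·7.40×10^7))^(1/3) = 0.01396 m.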